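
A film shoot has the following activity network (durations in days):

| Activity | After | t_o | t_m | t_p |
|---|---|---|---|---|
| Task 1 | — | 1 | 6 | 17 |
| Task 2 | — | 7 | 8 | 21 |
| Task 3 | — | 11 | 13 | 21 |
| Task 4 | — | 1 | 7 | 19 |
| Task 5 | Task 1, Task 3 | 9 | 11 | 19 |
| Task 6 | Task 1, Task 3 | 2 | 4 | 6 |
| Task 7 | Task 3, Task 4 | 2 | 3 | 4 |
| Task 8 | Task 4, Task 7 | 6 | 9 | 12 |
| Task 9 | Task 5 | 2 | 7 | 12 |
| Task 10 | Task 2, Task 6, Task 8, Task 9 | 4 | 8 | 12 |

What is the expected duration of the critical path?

te_Task 1 = (1 + 4·6 + 17)/6 = 42/6 = 7
te_Task 2 = (7 + 4·8 + 21)/6 = 60/6 = 10
te_Task 3 = (11 + 4·13 + 21)/6 = 84/6 = 14
te_Task 4 = (1 + 4·7 + 19)/6 = 48/6 = 8
te_Task 5 = (9 + 4·11 + 19)/6 = 72/6 = 12
te_Task 6 = (2 + 4·4 + 6)/6 = 24/6 = 4
te_Task 7 = (2 + 4·3 + 4)/6 = 18/6 = 3
te_Task 8 = (6 + 4·9 + 12)/6 = 54/6 = 9
te_Task 9 = (2 + 4·7 + 12)/6 = 42/6 = 7
te_Task 10 = (4 + 4·8 + 12)/6 = 48/6 = 8

Forward pass:
ES_Task 1 = 0; EF_Task 1 = 7
ES_Task 2 = 0; EF_Task 2 = 10
ES_Task 3 = 0; EF_Task 3 = 14
ES_Task 4 = 0; EF_Task 4 = 8
ES_Task 5 = max(EF_Task 1=7, EF_Task 3=14) = 14; EF_Task 5 = 14+12 = 26
ES_Task 6 = max(EF_Task 1=7, EF_Task 3=14) = 14; EF_Task 6 = 14+4 = 18
ES_Task 7 = max(EF_Task 3=14, EF_Task 4=8) = 14; EF_Task 7 = 14+3 = 17
ES_Task 8 = max(EF_Task 4=8, EF_Task 7=17) = 17; EF_Task 8 = 17+9 = 26
ES_Task 9 = 26; EF_Task 9 = 26+7 = 33
ES_Task 10 = max(EF_Task 2=10, EF_Task 6=18, EF_Task 8=26, EF_Task 9=33) = 33; EF_Task 10 = 33+8 = 41
Expected project duration μ = 41 days. Critical path: Task 3 → Task 5 → Task 9 → Task 10.

41 days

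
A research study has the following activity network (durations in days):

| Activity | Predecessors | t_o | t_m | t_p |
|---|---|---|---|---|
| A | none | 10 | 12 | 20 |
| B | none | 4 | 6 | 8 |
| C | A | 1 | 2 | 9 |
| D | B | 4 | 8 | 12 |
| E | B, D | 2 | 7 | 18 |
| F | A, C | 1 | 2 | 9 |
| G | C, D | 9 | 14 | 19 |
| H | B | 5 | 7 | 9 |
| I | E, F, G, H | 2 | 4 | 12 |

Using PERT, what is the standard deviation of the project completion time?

3.18 days

te_A = (10 + 4·12 + 20)/6 = 78/6 = 13; σ²_A = ((20−10)/6)² = 2.778
te_B = (4 + 4·6 + 8)/6 = 36/6 = 6; σ²_B = ((8−4)/6)² = 0.444
te_C = (1 + 4·2 + 9)/6 = 18/6 = 3; σ²_C = ((9−1)/6)² = 1.778
te_D = (4 + 4·8 + 12)/6 = 48/6 = 8; σ²_D = ((12−4)/6)² = 1.778
te_E = (2 + 4·7 + 18)/6 = 48/6 = 8; σ²_E = ((18−2)/6)² = 7.111
te_F = (1 + 4·2 + 9)/6 = 18/6 = 3; σ²_F = ((9−1)/6)² = 1.778
te_G = (9 + 4·14 + 19)/6 = 84/6 = 14; σ²_G = ((19−9)/6)² = 2.778
te_H = (5 + 4·7 + 9)/6 = 42/6 = 7; σ²_H = ((9−5)/6)² = 0.444
te_I = (2 + 4·4 + 12)/6 = 30/6 = 5; σ²_I = ((12−2)/6)² = 2.778

Forward pass:
ES_A = 0; EF_A = 13
ES_B = 0; EF_B = 6
ES_C = 13; EF_C = 13+3 = 16
ES_D = 6; EF_D = 6+8 = 14
ES_E = max(EF_B=6, EF_D=14) = 14; EF_E = 14+8 = 22
ES_F = max(EF_A=13, EF_C=16) = 16; EF_F = 16+3 = 19
ES_G = max(EF_C=16, EF_D=14) = 16; EF_G = 16+14 = 30
ES_H = 6; EF_H = 6+7 = 13
ES_I = max(EF_E=22, EF_F=19, EF_G=30, EF_H=13) = 30; EF_I = 30+5 = 35
Expected project duration μ = 35 days. Critical path: A → C → G → I.

Variance along critical path = 2.778 + 1.778 + 2.778 + 2.778 = 10.111
σ = √10.111 = 3.180 days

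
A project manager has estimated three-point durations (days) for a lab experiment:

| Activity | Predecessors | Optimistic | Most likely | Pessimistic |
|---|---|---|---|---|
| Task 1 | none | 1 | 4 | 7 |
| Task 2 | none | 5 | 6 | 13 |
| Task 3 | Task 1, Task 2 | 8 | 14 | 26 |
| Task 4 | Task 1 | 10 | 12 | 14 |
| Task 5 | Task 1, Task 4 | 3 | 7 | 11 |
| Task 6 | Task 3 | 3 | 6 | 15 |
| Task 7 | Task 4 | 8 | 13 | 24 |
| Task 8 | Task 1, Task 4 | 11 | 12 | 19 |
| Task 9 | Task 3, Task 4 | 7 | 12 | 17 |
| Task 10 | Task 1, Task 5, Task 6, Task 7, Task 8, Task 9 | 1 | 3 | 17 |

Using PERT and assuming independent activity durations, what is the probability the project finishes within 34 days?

te_Task 1 = (1 + 4·4 + 7)/6 = 24/6 = 4; σ²_Task 1 = ((7−1)/6)² = 1.000
te_Task 2 = (5 + 4·6 + 13)/6 = 42/6 = 7; σ²_Task 2 = ((13−5)/6)² = 1.778
te_Task 3 = (8 + 4·14 + 26)/6 = 90/6 = 15; σ²_Task 3 = ((26−8)/6)² = 9.000
te_Task 4 = (10 + 4·12 + 14)/6 = 72/6 = 12; σ²_Task 4 = ((14−10)/6)² = 0.444
te_Task 5 = (3 + 4·7 + 11)/6 = 42/6 = 7; σ²_Task 5 = ((11−3)/6)² = 1.778
te_Task 6 = (3 + 4·6 + 15)/6 = 42/6 = 7; σ²_Task 6 = ((15−3)/6)² = 4.000
te_Task 7 = (8 + 4·13 + 24)/6 = 84/6 = 14; σ²_Task 7 = ((24−8)/6)² = 7.111
te_Task 8 = (11 + 4·12 + 19)/6 = 78/6 = 13; σ²_Task 8 = ((19−11)/6)² = 1.778
te_Task 9 = (7 + 4·12 + 17)/6 = 72/6 = 12; σ²_Task 9 = ((17−7)/6)² = 2.778
te_Task 10 = (1 + 4·3 + 17)/6 = 30/6 = 5; σ²_Task 10 = ((17−1)/6)² = 7.111

Forward pass:
ES_Task 1 = 0; EF_Task 1 = 4
ES_Task 2 = 0; EF_Task 2 = 7
ES_Task 3 = max(EF_Task 1=4, EF_Task 2=7) = 7; EF_Task 3 = 7+15 = 22
ES_Task 4 = 4; EF_Task 4 = 4+12 = 16
ES_Task 5 = max(EF_Task 1=4, EF_Task 4=16) = 16; EF_Task 5 = 16+7 = 23
ES_Task 6 = 22; EF_Task 6 = 22+7 = 29
ES_Task 7 = 16; EF_Task 7 = 16+14 = 30
ES_Task 8 = max(EF_Task 1=4, EF_Task 4=16) = 16; EF_Task 8 = 16+13 = 29
ES_Task 9 = max(EF_Task 3=22, EF_Task 4=16) = 22; EF_Task 9 = 22+12 = 34
ES_Task 10 = max(EF_Task 1=4, EF_Task 5=23, EF_Task 6=29, EF_Task 7=30, EF_Task 8=29, EF_Task 9=34) = 34; EF_Task 10 = 34+5 = 39
Expected project duration μ = 39 days. Critical path: Task 2 → Task 3 → Task 9 → Task 10.

Variance along critical path = 1.778 + 9.000 + 2.778 + 7.111 = 20.667; σ = √20.667 = 4.546 days.
Z = (34 − 39) / 4.546 = -1.100
P(T ≤ 34) = Φ(-1.100) ≈ 0.136

0.136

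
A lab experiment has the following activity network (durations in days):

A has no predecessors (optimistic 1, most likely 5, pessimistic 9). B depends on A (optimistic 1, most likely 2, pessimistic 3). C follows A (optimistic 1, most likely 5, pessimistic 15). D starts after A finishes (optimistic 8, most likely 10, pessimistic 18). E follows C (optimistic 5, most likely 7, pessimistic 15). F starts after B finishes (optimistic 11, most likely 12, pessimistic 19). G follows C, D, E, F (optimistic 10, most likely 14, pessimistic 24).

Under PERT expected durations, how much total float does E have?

1 days

te_A = (1 + 4·5 + 9)/6 = 30/6 = 5
te_B = (1 + 4·2 + 3)/6 = 12/6 = 2
te_C = (1 + 4·5 + 15)/6 = 36/6 = 6
te_D = (8 + 4·10 + 18)/6 = 66/6 = 11
te_E = (5 + 4·7 + 15)/6 = 48/6 = 8
te_F = (11 + 4·12 + 19)/6 = 78/6 = 13
te_G = (10 + 4·14 + 24)/6 = 90/6 = 15

Forward pass:
ES_A = 0; EF_A = 5
ES_B = 5; EF_B = 5+2 = 7
ES_C = 5; EF_C = 5+6 = 11
ES_D = 5; EF_D = 5+11 = 16
ES_E = 11; EF_E = 11+8 = 19
ES_F = 7; EF_F = 7+13 = 20
ES_G = max(EF_C=11, EF_D=16, EF_E=19, EF_F=20) = 20; EF_G = 20+15 = 35
Expected project duration μ = 35 days. Critical path: A → B → F → G.

Backward pass:
LF_G = 35; LS_G = 35−15 = 20
LF_F = LS_G = 20; LS_F = 20−13 = 7
LF_E = LS_G = 20; LS_E = 20−8 = 12
LF_D = LS_G = 20; LS_D = 20−11 = 9
LF_C = min(LS_E=12, LS_G=20) = 12; LS_C = 12−6 = 6
LF_B = LS_F = 7; LS_B = 7−2 = 5
LF_A = min(LS_B=5, LS_C=6, LS_D=9) = 5; LS_A = 5−5 = 0
Slack_E = LS_E − ES_E = 12 − 11 = 1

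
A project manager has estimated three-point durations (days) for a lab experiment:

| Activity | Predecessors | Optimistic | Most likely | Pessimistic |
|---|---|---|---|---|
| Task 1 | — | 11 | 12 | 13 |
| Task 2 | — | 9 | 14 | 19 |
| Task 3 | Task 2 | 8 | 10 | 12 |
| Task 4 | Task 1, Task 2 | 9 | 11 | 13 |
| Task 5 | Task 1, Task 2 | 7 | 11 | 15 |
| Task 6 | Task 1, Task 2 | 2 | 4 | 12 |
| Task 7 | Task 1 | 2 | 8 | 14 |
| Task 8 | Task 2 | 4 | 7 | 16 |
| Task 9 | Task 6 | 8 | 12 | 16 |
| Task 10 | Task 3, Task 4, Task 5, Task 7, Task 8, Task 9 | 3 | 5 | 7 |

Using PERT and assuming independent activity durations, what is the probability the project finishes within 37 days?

te_Task 1 = (11 + 4·12 + 13)/6 = 72/6 = 12; σ²_Task 1 = ((13−11)/6)² = 0.111
te_Task 2 = (9 + 4·14 + 19)/6 = 84/6 = 14; σ²_Task 2 = ((19−9)/6)² = 2.778
te_Task 3 = (8 + 4·10 + 12)/6 = 60/6 = 10; σ²_Task 3 = ((12−8)/6)² = 0.444
te_Task 4 = (9 + 4·11 + 13)/6 = 66/6 = 11; σ²_Task 4 = ((13−9)/6)² = 0.444
te_Task 5 = (7 + 4·11 + 15)/6 = 66/6 = 11; σ²_Task 5 = ((15−7)/6)² = 1.778
te_Task 6 = (2 + 4·4 + 12)/6 = 30/6 = 5; σ²_Task 6 = ((12−2)/6)² = 2.778
te_Task 7 = (2 + 4·8 + 14)/6 = 48/6 = 8; σ²_Task 7 = ((14−2)/6)² = 4.000
te_Task 8 = (4 + 4·7 + 16)/6 = 48/6 = 8; σ²_Task 8 = ((16−4)/6)² = 4.000
te_Task 9 = (8 + 4·12 + 16)/6 = 72/6 = 12; σ²_Task 9 = ((16−8)/6)² = 1.778
te_Task 10 = (3 + 4·5 + 7)/6 = 30/6 = 5; σ²_Task 10 = ((7−3)/6)² = 0.444

Forward pass:
ES_Task 1 = 0; EF_Task 1 = 12
ES_Task 2 = 0; EF_Task 2 = 14
ES_Task 3 = 14; EF_Task 3 = 14+10 = 24
ES_Task 4 = max(EF_Task 1=12, EF_Task 2=14) = 14; EF_Task 4 = 14+11 = 25
ES_Task 5 = max(EF_Task 1=12, EF_Task 2=14) = 14; EF_Task 5 = 14+11 = 25
ES_Task 6 = max(EF_Task 1=12, EF_Task 2=14) = 14; EF_Task 6 = 14+5 = 19
ES_Task 7 = 12; EF_Task 7 = 12+8 = 20
ES_Task 8 = 14; EF_Task 8 = 14+8 = 22
ES_Task 9 = 19; EF_Task 9 = 19+12 = 31
ES_Task 10 = max(EF_Task 3=24, EF_Task 4=25, EF_Task 5=25, EF_Task 7=20, EF_Task 8=22, EF_Task 9=31) = 31; EF_Task 10 = 31+5 = 36
Expected project duration μ = 36 days. Critical path: Task 2 → Task 6 → Task 9 → Task 10.

Variance along critical path = 2.778 + 2.778 + 1.778 + 0.444 = 7.778; σ = √7.778 = 2.789 days.
Z = (37 − 36) / 2.789 = 0.359
P(T ≤ 37) = Φ(0.359) ≈ 0.640

0.640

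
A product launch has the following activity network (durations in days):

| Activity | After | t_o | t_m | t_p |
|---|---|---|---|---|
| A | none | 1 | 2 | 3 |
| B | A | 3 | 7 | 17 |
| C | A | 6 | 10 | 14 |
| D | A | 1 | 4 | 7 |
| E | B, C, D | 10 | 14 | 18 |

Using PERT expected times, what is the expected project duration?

26 days

te_A = (1 + 4·2 + 3)/6 = 12/6 = 2
te_B = (3 + 4·7 + 17)/6 = 48/6 = 8
te_C = (6 + 4·10 + 14)/6 = 60/6 = 10
te_D = (1 + 4·4 + 7)/6 = 24/6 = 4
te_E = (10 + 4·14 + 18)/6 = 84/6 = 14

Forward pass:
ES_A = 0; EF_A = 2
ES_B = 2; EF_B = 2+8 = 10
ES_C = 2; EF_C = 2+10 = 12
ES_D = 2; EF_D = 2+4 = 6
ES_E = max(EF_B=10, EF_C=12, EF_D=6) = 12; EF_E = 12+14 = 26
Expected project duration μ = 26 days. Critical path: A → C → E.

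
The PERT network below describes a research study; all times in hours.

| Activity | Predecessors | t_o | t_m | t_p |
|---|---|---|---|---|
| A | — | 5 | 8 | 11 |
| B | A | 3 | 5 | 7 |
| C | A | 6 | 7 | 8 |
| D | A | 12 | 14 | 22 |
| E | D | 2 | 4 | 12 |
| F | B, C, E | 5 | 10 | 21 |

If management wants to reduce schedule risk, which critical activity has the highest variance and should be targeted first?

F

te_A = (5 + 4·8 + 11)/6 = 48/6 = 8; σ²_A = ((11−5)/6)² = 1.000
te_B = (3 + 4·5 + 7)/6 = 30/6 = 5; σ²_B = ((7−3)/6)² = 0.444
te_C = (6 + 4·7 + 8)/6 = 42/6 = 7; σ²_C = ((8−6)/6)² = 0.111
te_D = (12 + 4·14 + 22)/6 = 90/6 = 15; σ²_D = ((22−12)/6)² = 2.778
te_E = (2 + 4·4 + 12)/6 = 30/6 = 5; σ²_E = ((12−2)/6)² = 2.778
te_F = (5 + 4·10 + 21)/6 = 66/6 = 11; σ²_F = ((21−5)/6)² = 7.111

Forward pass:
ES_A = 0; EF_A = 8
ES_B = 8; EF_B = 8+5 = 13
ES_C = 8; EF_C = 8+7 = 15
ES_D = 8; EF_D = 8+15 = 23
ES_E = 23; EF_E = 23+5 = 28
ES_F = max(EF_B=13, EF_C=15, EF_E=28) = 28; EF_F = 28+11 = 39
Expected project duration μ = 39 hours. Critical path: A → D → E → F.

Variances on critical path: σ²_A=1.000, σ²_D=2.778, σ²_E=2.778, σ²_F=7.111.
Largest is σ²_F = 7.111.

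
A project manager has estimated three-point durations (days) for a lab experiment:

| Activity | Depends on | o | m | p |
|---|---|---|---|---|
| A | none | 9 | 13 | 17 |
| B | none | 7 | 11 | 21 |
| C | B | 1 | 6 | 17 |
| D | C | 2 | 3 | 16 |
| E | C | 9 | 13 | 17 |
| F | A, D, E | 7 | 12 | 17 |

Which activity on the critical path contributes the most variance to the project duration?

te_A = (9 + 4·13 + 17)/6 = 78/6 = 13; σ²_A = ((17−9)/6)² = 1.778
te_B = (7 + 4·11 + 21)/6 = 72/6 = 12; σ²_B = ((21−7)/6)² = 5.444
te_C = (1 + 4·6 + 17)/6 = 42/6 = 7; σ²_C = ((17−1)/6)² = 7.111
te_D = (2 + 4·3 + 16)/6 = 30/6 = 5; σ²_D = ((16−2)/6)² = 5.444
te_E = (9 + 4·13 + 17)/6 = 78/6 = 13; σ²_E = ((17−9)/6)² = 1.778
te_F = (7 + 4·12 + 17)/6 = 72/6 = 12; σ²_F = ((17−7)/6)² = 2.778

Forward pass:
ES_A = 0; EF_A = 13
ES_B = 0; EF_B = 12
ES_C = 12; EF_C = 12+7 = 19
ES_D = 19; EF_D = 19+5 = 24
ES_E = 19; EF_E = 19+13 = 32
ES_F = max(EF_A=13, EF_D=24, EF_E=32) = 32; EF_F = 32+12 = 44
Expected project duration μ = 44 days. Critical path: B → C → E → F.

Variances on critical path: σ²_B=5.444, σ²_C=7.111, σ²_E=1.778, σ²_F=2.778.
Largest is σ²_C = 7.111.

C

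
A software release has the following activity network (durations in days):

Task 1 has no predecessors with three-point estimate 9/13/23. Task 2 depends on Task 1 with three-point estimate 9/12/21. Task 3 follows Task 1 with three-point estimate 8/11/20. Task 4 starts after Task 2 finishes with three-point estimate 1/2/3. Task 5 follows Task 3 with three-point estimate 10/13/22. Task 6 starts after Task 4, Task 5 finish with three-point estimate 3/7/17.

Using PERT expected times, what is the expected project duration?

48 days

te_Task 1 = (9 + 4·13 + 23)/6 = 84/6 = 14
te_Task 2 = (9 + 4·12 + 21)/6 = 78/6 = 13
te_Task 3 = (8 + 4·11 + 20)/6 = 72/6 = 12
te_Task 4 = (1 + 4·2 + 3)/6 = 12/6 = 2
te_Task 5 = (10 + 4·13 + 22)/6 = 84/6 = 14
te_Task 6 = (3 + 4·7 + 17)/6 = 48/6 = 8

Forward pass:
ES_Task 1 = 0; EF_Task 1 = 14
ES_Task 2 = 14; EF_Task 2 = 14+13 = 27
ES_Task 3 = 14; EF_Task 3 = 14+12 = 26
ES_Task 4 = 27; EF_Task 4 = 27+2 = 29
ES_Task 5 = 26; EF_Task 5 = 26+14 = 40
ES_Task 6 = max(EF_Task 4=29, EF_Task 5=40) = 40; EF_Task 6 = 40+8 = 48
Expected project duration μ = 48 days. Critical path: Task 1 → Task 3 → Task 5 → Task 6.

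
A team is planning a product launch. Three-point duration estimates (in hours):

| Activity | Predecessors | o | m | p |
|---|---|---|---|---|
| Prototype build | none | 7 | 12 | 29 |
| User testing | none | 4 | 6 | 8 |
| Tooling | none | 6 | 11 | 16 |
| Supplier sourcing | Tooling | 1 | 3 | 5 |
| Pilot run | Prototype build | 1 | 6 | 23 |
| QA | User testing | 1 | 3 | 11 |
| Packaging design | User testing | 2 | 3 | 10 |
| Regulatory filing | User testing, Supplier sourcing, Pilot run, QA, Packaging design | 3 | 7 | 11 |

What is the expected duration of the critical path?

te_Prototype build = (7 + 4·12 + 29)/6 = 84/6 = 14
te_User testing = (4 + 4·6 + 8)/6 = 36/6 = 6
te_Tooling = (6 + 4·11 + 16)/6 = 66/6 = 11
te_Supplier sourcing = (1 + 4·3 + 5)/6 = 18/6 = 3
te_Pilot run = (1 + 4·6 + 23)/6 = 48/6 = 8
te_QA = (1 + 4·3 + 11)/6 = 24/6 = 4
te_Packaging design = (2 + 4·3 + 10)/6 = 24/6 = 4
te_Regulatory filing = (3 + 4·7 + 11)/6 = 42/6 = 7

Forward pass:
ES_Prototype build = 0; EF_Prototype build = 14
ES_User testing = 0; EF_User testing = 6
ES_Tooling = 0; EF_Tooling = 11
ES_Supplier sourcing = 11; EF_Supplier sourcing = 11+3 = 14
ES_Pilot run = 14; EF_Pilot run = 14+8 = 22
ES_QA = 6; EF_QA = 6+4 = 10
ES_Packaging design = 6; EF_Packaging design = 6+4 = 10
ES_Regulatory filing = max(EF_User testing=6, EF_Supplier sourcing=14, EF_Pilot run=22, EF_QA=10, EF_Packaging design=10) = 22; EF_Regulatory filing = 22+7 = 29
Expected project duration μ = 29 hours. Critical path: Prototype build → Pilot run → Regulatory filing.

29 hours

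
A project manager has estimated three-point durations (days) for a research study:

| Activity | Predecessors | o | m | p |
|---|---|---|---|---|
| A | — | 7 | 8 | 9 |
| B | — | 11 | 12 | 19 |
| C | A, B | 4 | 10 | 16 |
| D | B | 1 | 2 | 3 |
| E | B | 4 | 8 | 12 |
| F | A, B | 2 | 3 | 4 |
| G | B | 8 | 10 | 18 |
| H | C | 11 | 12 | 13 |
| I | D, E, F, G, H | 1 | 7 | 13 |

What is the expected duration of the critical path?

42 days

te_A = (7 + 4·8 + 9)/6 = 48/6 = 8
te_B = (11 + 4·12 + 19)/6 = 78/6 = 13
te_C = (4 + 4·10 + 16)/6 = 60/6 = 10
te_D = (1 + 4·2 + 3)/6 = 12/6 = 2
te_E = (4 + 4·8 + 12)/6 = 48/6 = 8
te_F = (2 + 4·3 + 4)/6 = 18/6 = 3
te_G = (8 + 4·10 + 18)/6 = 66/6 = 11
te_H = (11 + 4·12 + 13)/6 = 72/6 = 12
te_I = (1 + 4·7 + 13)/6 = 42/6 = 7

Forward pass:
ES_A = 0; EF_A = 8
ES_B = 0; EF_B = 13
ES_C = max(EF_A=8, EF_B=13) = 13; EF_C = 13+10 = 23
ES_D = 13; EF_D = 13+2 = 15
ES_E = 13; EF_E = 13+8 = 21
ES_F = max(EF_A=8, EF_B=13) = 13; EF_F = 13+3 = 16
ES_G = 13; EF_G = 13+11 = 24
ES_H = 23; EF_H = 23+12 = 35
ES_I = max(EF_D=15, EF_E=21, EF_F=16, EF_G=24, EF_H=35) = 35; EF_I = 35+7 = 42
Expected project duration μ = 42 days. Critical path: B → C → H → I.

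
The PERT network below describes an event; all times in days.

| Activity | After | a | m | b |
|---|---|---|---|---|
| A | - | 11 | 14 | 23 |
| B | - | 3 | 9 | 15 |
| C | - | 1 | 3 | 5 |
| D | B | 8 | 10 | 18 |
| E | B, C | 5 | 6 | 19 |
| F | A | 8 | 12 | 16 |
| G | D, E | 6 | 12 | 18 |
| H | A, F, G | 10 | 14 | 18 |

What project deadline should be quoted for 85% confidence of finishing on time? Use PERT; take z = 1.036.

49.7 days

te_A = (11 + 4·14 + 23)/6 = 90/6 = 15; σ²_A = ((23−11)/6)² = 4.000
te_B = (3 + 4·9 + 15)/6 = 54/6 = 9; σ²_B = ((15−3)/6)² = 4.000
te_C = (1 + 4·3 + 5)/6 = 18/6 = 3; σ²_C = ((5−1)/6)² = 0.444
te_D = (8 + 4·10 + 18)/6 = 66/6 = 11; σ²_D = ((18−8)/6)² = 2.778
te_E = (5 + 4·6 + 19)/6 = 48/6 = 8; σ²_E = ((19−5)/6)² = 5.444
te_F = (8 + 4·12 + 16)/6 = 72/6 = 12; σ²_F = ((16−8)/6)² = 1.778
te_G = (6 + 4·12 + 18)/6 = 72/6 = 12; σ²_G = ((18−6)/6)² = 4.000
te_H = (10 + 4·14 + 18)/6 = 84/6 = 14; σ²_H = ((18−10)/6)² = 1.778

Forward pass:
ES_A = 0; EF_A = 15
ES_B = 0; EF_B = 9
ES_C = 0; EF_C = 3
ES_D = 9; EF_D = 9+11 = 20
ES_E = max(EF_B=9, EF_C=3) = 9; EF_E = 9+8 = 17
ES_F = 15; EF_F = 15+12 = 27
ES_G = max(EF_D=20, EF_E=17) = 20; EF_G = 20+12 = 32
ES_H = max(EF_A=15, EF_F=27, EF_G=32) = 32; EF_H = 32+14 = 46
Expected project duration μ = 46 days. Critical path: B → D → G → H.

Variance along critical path = 4.000 + 2.778 + 4.000 + 1.778 = 12.556; σ = 3.543 days.
D = μ + z·σ = 46 + 1.036·3.543 = 49.7 days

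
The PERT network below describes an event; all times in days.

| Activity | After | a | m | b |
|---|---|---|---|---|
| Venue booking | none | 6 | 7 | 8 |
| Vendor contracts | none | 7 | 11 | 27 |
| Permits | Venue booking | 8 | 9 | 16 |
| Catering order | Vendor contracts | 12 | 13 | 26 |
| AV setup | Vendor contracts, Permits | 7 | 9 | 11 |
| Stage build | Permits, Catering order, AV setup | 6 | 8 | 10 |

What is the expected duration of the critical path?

te_Venue booking = (6 + 4·7 + 8)/6 = 42/6 = 7
te_Vendor contracts = (7 + 4·11 + 27)/6 = 78/6 = 13
te_Permits = (8 + 4·9 + 16)/6 = 60/6 = 10
te_Catering order = (12 + 4·13 + 26)/6 = 90/6 = 15
te_AV setup = (7 + 4·9 + 11)/6 = 54/6 = 9
te_Stage build = (6 + 4·8 + 10)/6 = 48/6 = 8

Forward pass:
ES_Venue booking = 0; EF_Venue booking = 7
ES_Vendor contracts = 0; EF_Vendor contracts = 13
ES_Permits = 7; EF_Permits = 7+10 = 17
ES_Catering order = 13; EF_Catering order = 13+15 = 28
ES_AV setup = max(EF_Vendor contracts=13, EF_Permits=17) = 17; EF_AV setup = 17+9 = 26
ES_Stage build = max(EF_Permits=17, EF_Catering order=28, EF_AV setup=26) = 28; EF_Stage build = 28+8 = 36
Expected project duration μ = 36 days. Critical path: Vendor contracts → Catering order → Stage build.

36 days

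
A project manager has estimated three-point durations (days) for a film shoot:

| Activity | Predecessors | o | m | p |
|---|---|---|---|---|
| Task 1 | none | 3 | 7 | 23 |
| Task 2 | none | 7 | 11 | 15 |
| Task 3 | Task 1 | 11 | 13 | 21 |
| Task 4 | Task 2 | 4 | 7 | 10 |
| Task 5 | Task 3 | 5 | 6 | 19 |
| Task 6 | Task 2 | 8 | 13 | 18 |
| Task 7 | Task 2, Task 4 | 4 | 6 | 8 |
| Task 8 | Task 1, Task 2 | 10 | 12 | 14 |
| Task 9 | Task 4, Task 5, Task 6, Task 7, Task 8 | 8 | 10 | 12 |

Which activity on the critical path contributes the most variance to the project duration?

te_Task 1 = (3 + 4·7 + 23)/6 = 54/6 = 9; σ²_Task 1 = ((23−3)/6)² = 11.111
te_Task 2 = (7 + 4·11 + 15)/6 = 66/6 = 11; σ²_Task 2 = ((15−7)/6)² = 1.778
te_Task 3 = (11 + 4·13 + 21)/6 = 84/6 = 14; σ²_Task 3 = ((21−11)/6)² = 2.778
te_Task 4 = (4 + 4·7 + 10)/6 = 42/6 = 7; σ²_Task 4 = ((10−4)/6)² = 1.000
te_Task 5 = (5 + 4·6 + 19)/6 = 48/6 = 8; σ²_Task 5 = ((19−5)/6)² = 5.444
te_Task 6 = (8 + 4·13 + 18)/6 = 78/6 = 13; σ²_Task 6 = ((18−8)/6)² = 2.778
te_Task 7 = (4 + 4·6 + 8)/6 = 36/6 = 6; σ²_Task 7 = ((8−4)/6)² = 0.444
te_Task 8 = (10 + 4·12 + 14)/6 = 72/6 = 12; σ²_Task 8 = ((14−10)/6)² = 0.444
te_Task 9 = (8 + 4·10 + 12)/6 = 60/6 = 10; σ²_Task 9 = ((12−8)/6)² = 0.444

Forward pass:
ES_Task 1 = 0; EF_Task 1 = 9
ES_Task 2 = 0; EF_Task 2 = 11
ES_Task 3 = 9; EF_Task 3 = 9+14 = 23
ES_Task 4 = 11; EF_Task 4 = 11+7 = 18
ES_Task 5 = 23; EF_Task 5 = 23+8 = 31
ES_Task 6 = 11; EF_Task 6 = 11+13 = 24
ES_Task 7 = max(EF_Task 2=11, EF_Task 4=18) = 18; EF_Task 7 = 18+6 = 24
ES_Task 8 = max(EF_Task 1=9, EF_Task 2=11) = 11; EF_Task 8 = 11+12 = 23
ES_Task 9 = max(EF_Task 4=18, EF_Task 5=31, EF_Task 6=24, EF_Task 7=24, EF_Task 8=23) = 31; EF_Task 9 = 31+10 = 41
Expected project duration μ = 41 days. Critical path: Task 1 → Task 3 → Task 5 → Task 9.

Variances on critical path: σ²_Task 1=11.111, σ²_Task 3=2.778, σ²_Task 5=5.444, σ²_Task 9=0.444.
Largest is σ²_Task 1 = 11.111.

Task 1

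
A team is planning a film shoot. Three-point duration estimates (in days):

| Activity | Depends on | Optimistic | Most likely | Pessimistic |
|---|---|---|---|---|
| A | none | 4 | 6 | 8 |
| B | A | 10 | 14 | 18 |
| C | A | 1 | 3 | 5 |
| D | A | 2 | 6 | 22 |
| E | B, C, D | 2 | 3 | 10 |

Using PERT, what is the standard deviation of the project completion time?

te_A = (4 + 4·6 + 8)/6 = 36/6 = 6; σ²_A = ((8−4)/6)² = 0.444
te_B = (10 + 4·14 + 18)/6 = 84/6 = 14; σ²_B = ((18−10)/6)² = 1.778
te_C = (1 + 4·3 + 5)/6 = 18/6 = 3; σ²_C = ((5−1)/6)² = 0.444
te_D = (2 + 4·6 + 22)/6 = 48/6 = 8; σ²_D = ((22−2)/6)² = 11.111
te_E = (2 + 4·3 + 10)/6 = 24/6 = 4; σ²_E = ((10−2)/6)² = 1.778

Forward pass:
ES_A = 0; EF_A = 6
ES_B = 6; EF_B = 6+14 = 20
ES_C = 6; EF_C = 6+3 = 9
ES_D = 6; EF_D = 6+8 = 14
ES_E = max(EF_B=20, EF_C=9, EF_D=14) = 20; EF_E = 20+4 = 24
Expected project duration μ = 24 days. Critical path: A → B → E.

Variance along critical path = 0.444 + 1.778 + 1.778 = 4.000
σ = √4.000 = 2.000 days

2.00 days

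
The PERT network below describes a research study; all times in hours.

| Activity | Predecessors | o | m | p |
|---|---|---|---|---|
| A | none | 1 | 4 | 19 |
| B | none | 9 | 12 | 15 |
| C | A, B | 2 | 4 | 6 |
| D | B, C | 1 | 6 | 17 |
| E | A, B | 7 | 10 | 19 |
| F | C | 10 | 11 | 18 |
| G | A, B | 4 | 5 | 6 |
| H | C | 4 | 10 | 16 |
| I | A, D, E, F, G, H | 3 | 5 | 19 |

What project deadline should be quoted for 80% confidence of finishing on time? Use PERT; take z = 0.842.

37.7 hours

te_A = (1 + 4·4 + 19)/6 = 36/6 = 6; σ²_A = ((19−1)/6)² = 9.000
te_B = (9 + 4·12 + 15)/6 = 72/6 = 12; σ²_B = ((15−9)/6)² = 1.000
te_C = (2 + 4·4 + 6)/6 = 24/6 = 4; σ²_C = ((6−2)/6)² = 0.444
te_D = (1 + 4·6 + 17)/6 = 42/6 = 7; σ²_D = ((17−1)/6)² = 7.111
te_E = (7 + 4·10 + 19)/6 = 66/6 = 11; σ²_E = ((19−7)/6)² = 4.000
te_F = (10 + 4·11 + 18)/6 = 72/6 = 12; σ²_F = ((18−10)/6)² = 1.778
te_G = (4 + 4·5 + 6)/6 = 30/6 = 5; σ²_G = ((6−4)/6)² = 0.111
te_H = (4 + 4·10 + 16)/6 = 60/6 = 10; σ²_H = ((16−4)/6)² = 4.000
te_I = (3 + 4·5 + 19)/6 = 42/6 = 7; σ²_I = ((19−3)/6)² = 7.111

Forward pass:
ES_A = 0; EF_A = 6
ES_B = 0; EF_B = 12
ES_C = max(EF_A=6, EF_B=12) = 12; EF_C = 12+4 = 16
ES_D = max(EF_B=12, EF_C=16) = 16; EF_D = 16+7 = 23
ES_E = max(EF_A=6, EF_B=12) = 12; EF_E = 12+11 = 23
ES_F = 16; EF_F = 16+12 = 28
ES_G = max(EF_A=6, EF_B=12) = 12; EF_G = 12+5 = 17
ES_H = 16; EF_H = 16+10 = 26
ES_I = max(EF_A=6, EF_D=23, EF_E=23, EF_F=28, EF_G=17, EF_H=26) = 28; EF_I = 28+7 = 35
Expected project duration μ = 35 hours. Critical path: B → C → F → I.

Variance along critical path = 1.000 + 0.444 + 1.778 + 7.111 = 10.333; σ = 3.215 hours.
D = μ + z·σ = 35 + 0.842·3.215 = 37.7 hours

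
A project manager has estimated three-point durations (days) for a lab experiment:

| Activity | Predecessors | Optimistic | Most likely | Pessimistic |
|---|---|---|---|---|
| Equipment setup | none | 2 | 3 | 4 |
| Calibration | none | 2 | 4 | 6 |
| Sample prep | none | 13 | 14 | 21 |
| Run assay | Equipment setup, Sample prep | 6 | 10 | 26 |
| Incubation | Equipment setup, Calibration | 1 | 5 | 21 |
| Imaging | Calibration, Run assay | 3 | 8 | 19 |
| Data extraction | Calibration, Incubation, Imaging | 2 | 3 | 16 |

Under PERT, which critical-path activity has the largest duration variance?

Run assay

te_Equipment setup = (2 + 4·3 + 4)/6 = 18/6 = 3; σ²_Equipment setup = ((4−2)/6)² = 0.111
te_Calibration = (2 + 4·4 + 6)/6 = 24/6 = 4; σ²_Calibration = ((6−2)/6)² = 0.444
te_Sample prep = (13 + 4·14 + 21)/6 = 90/6 = 15; σ²_Sample prep = ((21−13)/6)² = 1.778
te_Run assay = (6 + 4·10 + 26)/6 = 72/6 = 12; σ²_Run assay = ((26−6)/6)² = 11.111
te_Incubation = (1 + 4·5 + 21)/6 = 42/6 = 7; σ²_Incubation = ((21−1)/6)² = 11.111
te_Imaging = (3 + 4·8 + 19)/6 = 54/6 = 9; σ²_Imaging = ((19−3)/6)² = 7.111
te_Data extraction = (2 + 4·3 + 16)/6 = 30/6 = 5; σ²_Data extraction = ((16−2)/6)² = 5.444

Forward pass:
ES_Equipment setup = 0; EF_Equipment setup = 3
ES_Calibration = 0; EF_Calibration = 4
ES_Sample prep = 0; EF_Sample prep = 15
ES_Run assay = max(EF_Equipment setup=3, EF_Sample prep=15) = 15; EF_Run assay = 15+12 = 27
ES_Incubation = max(EF_Equipment setup=3, EF_Calibration=4) = 4; EF_Incubation = 4+7 = 11
ES_Imaging = max(EF_Calibration=4, EF_Run assay=27) = 27; EF_Imaging = 27+9 = 36
ES_Data extraction = max(EF_Calibration=4, EF_Incubation=11, EF_Imaging=36) = 36; EF_Data extraction = 36+5 = 41
Expected project duration μ = 41 days. Critical path: Sample prep → Run assay → Imaging → Data extraction.

Variances on critical path: σ²_Sample prep=1.778, σ²_Run assay=11.111, σ²_Imaging=7.111, σ²_Data extraction=5.444.
Largest is σ²_Run assay = 11.111.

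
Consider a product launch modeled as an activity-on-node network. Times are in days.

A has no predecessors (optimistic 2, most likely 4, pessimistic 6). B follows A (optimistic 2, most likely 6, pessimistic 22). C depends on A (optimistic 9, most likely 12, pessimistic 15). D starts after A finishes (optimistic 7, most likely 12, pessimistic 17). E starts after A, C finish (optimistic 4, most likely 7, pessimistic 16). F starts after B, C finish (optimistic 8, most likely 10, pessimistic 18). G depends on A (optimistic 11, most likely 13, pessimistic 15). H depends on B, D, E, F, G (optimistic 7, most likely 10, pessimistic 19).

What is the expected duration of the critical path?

38 days

te_A = (2 + 4·4 + 6)/6 = 24/6 = 4
te_B = (2 + 4·6 + 22)/6 = 48/6 = 8
te_C = (9 + 4·12 + 15)/6 = 72/6 = 12
te_D = (7 + 4·12 + 17)/6 = 72/6 = 12
te_E = (4 + 4·7 + 16)/6 = 48/6 = 8
te_F = (8 + 4·10 + 18)/6 = 66/6 = 11
te_G = (11 + 4·13 + 15)/6 = 78/6 = 13
te_H = (7 + 4·10 + 19)/6 = 66/6 = 11

Forward pass:
ES_A = 0; EF_A = 4
ES_B = 4; EF_B = 4+8 = 12
ES_C = 4; EF_C = 4+12 = 16
ES_D = 4; EF_D = 4+12 = 16
ES_E = max(EF_A=4, EF_C=16) = 16; EF_E = 16+8 = 24
ES_F = max(EF_B=12, EF_C=16) = 16; EF_F = 16+11 = 27
ES_G = 4; EF_G = 4+13 = 17
ES_H = max(EF_B=12, EF_D=16, EF_E=24, EF_F=27, EF_G=17) = 27; EF_H = 27+11 = 38
Expected project duration μ = 38 days. Critical path: A → C → F → H.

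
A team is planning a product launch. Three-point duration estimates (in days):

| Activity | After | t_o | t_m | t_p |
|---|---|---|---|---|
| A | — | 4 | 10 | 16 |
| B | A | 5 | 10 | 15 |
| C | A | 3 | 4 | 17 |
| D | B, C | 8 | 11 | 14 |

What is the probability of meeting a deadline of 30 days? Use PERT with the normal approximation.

te_A = (4 + 4·10 + 16)/6 = 60/6 = 10; σ²_A = ((16−4)/6)² = 4.000
te_B = (5 + 4·10 + 15)/6 = 60/6 = 10; σ²_B = ((15−5)/6)² = 2.778
te_C = (3 + 4·4 + 17)/6 = 36/6 = 6; σ²_C = ((17−3)/6)² = 5.444
te_D = (8 + 4·11 + 14)/6 = 66/6 = 11; σ²_D = ((14−8)/6)² = 1.000

Forward pass:
ES_A = 0; EF_A = 10
ES_B = 10; EF_B = 10+10 = 20
ES_C = 10; EF_C = 10+6 = 16
ES_D = max(EF_B=20, EF_C=16) = 20; EF_D = 20+11 = 31
Expected project duration μ = 31 days. Critical path: A → B → D.

Variance along critical path = 4.000 + 2.778 + 1.000 = 7.778; σ = √7.778 = 2.789 days.
Z = (30 − 31) / 2.789 = -0.359
P(T ≤ 30) = Φ(-0.359) ≈ 0.360

0.360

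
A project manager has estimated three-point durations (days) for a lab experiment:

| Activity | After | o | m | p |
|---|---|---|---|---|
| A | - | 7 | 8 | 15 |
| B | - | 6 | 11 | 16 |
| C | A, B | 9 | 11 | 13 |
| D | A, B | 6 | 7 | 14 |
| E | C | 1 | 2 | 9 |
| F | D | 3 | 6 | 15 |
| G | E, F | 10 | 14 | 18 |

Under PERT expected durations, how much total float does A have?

2 days

te_A = (7 + 4·8 + 15)/6 = 54/6 = 9
te_B = (6 + 4·11 + 16)/6 = 66/6 = 11
te_C = (9 + 4·11 + 13)/6 = 66/6 = 11
te_D = (6 + 4·7 + 14)/6 = 48/6 = 8
te_E = (1 + 4·2 + 9)/6 = 18/6 = 3
te_F = (3 + 4·6 + 15)/6 = 42/6 = 7
te_G = (10 + 4·14 + 18)/6 = 84/6 = 14

Forward pass:
ES_A = 0; EF_A = 9
ES_B = 0; EF_B = 11
ES_C = max(EF_A=9, EF_B=11) = 11; EF_C = 11+11 = 22
ES_D = max(EF_A=9, EF_B=11) = 11; EF_D = 11+8 = 19
ES_E = 22; EF_E = 22+3 = 25
ES_F = 19; EF_F = 19+7 = 26
ES_G = max(EF_E=25, EF_F=26) = 26; EF_G = 26+14 = 40
Expected project duration μ = 40 days. Critical path: B → D → F → G.

Backward pass:
LF_G = 40; LS_G = 40−14 = 26
LF_F = LS_G = 26; LS_F = 26−7 = 19
LF_E = LS_G = 26; LS_E = 26−3 = 23
LF_D = LS_F = 19; LS_D = 19−8 = 11
LF_C = LS_E = 23; LS_C = 23−11 = 12
LF_B = min(LS_C=12, LS_D=11) = 11; LS_B = 11−11 = 0
LF_A = min(LS_C=12, LS_D=11) = 11; LS_A = 11−9 = 2
Slack_A = LS_A − ES_A = 2 − 0 = 2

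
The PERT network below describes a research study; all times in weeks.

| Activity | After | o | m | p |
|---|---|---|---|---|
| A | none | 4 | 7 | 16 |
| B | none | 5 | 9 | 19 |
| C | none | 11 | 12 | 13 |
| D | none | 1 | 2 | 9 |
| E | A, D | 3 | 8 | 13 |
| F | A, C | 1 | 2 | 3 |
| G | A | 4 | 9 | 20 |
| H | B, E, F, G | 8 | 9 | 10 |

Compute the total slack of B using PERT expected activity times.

te_A = (4 + 4·7 + 16)/6 = 48/6 = 8
te_B = (5 + 4·9 + 19)/6 = 60/6 = 10
te_C = (11 + 4·12 + 13)/6 = 72/6 = 12
te_D = (1 + 4·2 + 9)/6 = 18/6 = 3
te_E = (3 + 4·8 + 13)/6 = 48/6 = 8
te_F = (1 + 4·2 + 3)/6 = 12/6 = 2
te_G = (4 + 4·9 + 20)/6 = 60/6 = 10
te_H = (8 + 4·9 + 10)/6 = 54/6 = 9

Forward pass:
ES_A = 0; EF_A = 8
ES_B = 0; EF_B = 10
ES_C = 0; EF_C = 12
ES_D = 0; EF_D = 3
ES_E = max(EF_A=8, EF_D=3) = 8; EF_E = 8+8 = 16
ES_F = max(EF_A=8, EF_C=12) = 12; EF_F = 12+2 = 14
ES_G = 8; EF_G = 8+10 = 18
ES_H = max(EF_B=10, EF_E=16, EF_F=14, EF_G=18) = 18; EF_H = 18+9 = 27
Expected project duration μ = 27 weeks. Critical path: A → G → H.

Backward pass:
LF_H = 27; LS_H = 27−9 = 18
LF_G = LS_H = 18; LS_G = 18−10 = 8
LF_F = LS_H = 18; LS_F = 18−2 = 16
LF_E = LS_H = 18; LS_E = 18−8 = 10
LF_D = LS_E = 10; LS_D = 10−3 = 7
LF_C = LS_F = 16; LS_C = 16−12 = 4
LF_B = LS_H = 18; LS_B = 18−10 = 8
LF_A = min(LS_E=10, LS_F=16, LS_G=8) = 8; LS_A = 8−8 = 0
Slack_B = LS_B − ES_B = 8 − 0 = 8

8 weeks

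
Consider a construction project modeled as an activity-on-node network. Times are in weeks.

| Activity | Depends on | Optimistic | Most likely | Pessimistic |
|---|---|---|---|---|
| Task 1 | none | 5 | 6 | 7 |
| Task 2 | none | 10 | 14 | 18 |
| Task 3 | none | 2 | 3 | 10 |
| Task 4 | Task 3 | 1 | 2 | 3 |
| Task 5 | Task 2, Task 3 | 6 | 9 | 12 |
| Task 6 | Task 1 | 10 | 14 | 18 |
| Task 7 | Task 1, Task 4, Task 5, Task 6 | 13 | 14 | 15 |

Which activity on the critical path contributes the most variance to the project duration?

Task 2

te_Task 1 = (5 + 4·6 + 7)/6 = 36/6 = 6; σ²_Task 1 = ((7−5)/6)² = 0.111
te_Task 2 = (10 + 4·14 + 18)/6 = 84/6 = 14; σ²_Task 2 = ((18−10)/6)² = 1.778
te_Task 3 = (2 + 4·3 + 10)/6 = 24/6 = 4; σ²_Task 3 = ((10−2)/6)² = 1.778
te_Task 4 = (1 + 4·2 + 3)/6 = 12/6 = 2; σ²_Task 4 = ((3−1)/6)² = 0.111
te_Task 5 = (6 + 4·9 + 12)/6 = 54/6 = 9; σ²_Task 5 = ((12−6)/6)² = 1.000
te_Task 6 = (10 + 4·14 + 18)/6 = 84/6 = 14; σ²_Task 6 = ((18−10)/6)² = 1.778
te_Task 7 = (13 + 4·14 + 15)/6 = 84/6 = 14; σ²_Task 7 = ((15−13)/6)² = 0.111

Forward pass:
ES_Task 1 = 0; EF_Task 1 = 6
ES_Task 2 = 0; EF_Task 2 = 14
ES_Task 3 = 0; EF_Task 3 = 4
ES_Task 4 = 4; EF_Task 4 = 4+2 = 6
ES_Task 5 = max(EF_Task 2=14, EF_Task 3=4) = 14; EF_Task 5 = 14+9 = 23
ES_Task 6 = 6; EF_Task 6 = 6+14 = 20
ES_Task 7 = max(EF_Task 1=6, EF_Task 4=6, EF_Task 5=23, EF_Task 6=20) = 23; EF_Task 7 = 23+14 = 37
Expected project duration μ = 37 weeks. Critical path: Task 2 → Task 5 → Task 7.

Variances on critical path: σ²_Task 2=1.778, σ²_Task 5=1.000, σ²_Task 7=0.111.
Largest is σ²_Task 2 = 1.778.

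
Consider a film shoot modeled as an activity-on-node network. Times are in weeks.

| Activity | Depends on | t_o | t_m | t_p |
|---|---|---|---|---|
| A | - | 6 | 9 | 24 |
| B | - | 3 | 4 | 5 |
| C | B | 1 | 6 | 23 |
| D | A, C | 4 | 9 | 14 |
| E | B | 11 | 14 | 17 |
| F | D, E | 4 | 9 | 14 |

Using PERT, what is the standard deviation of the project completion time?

4.37 weeks

te_A = (6 + 4·9 + 24)/6 = 66/6 = 11; σ²_A = ((24−6)/6)² = 9.000
te_B = (3 + 4·4 + 5)/6 = 24/6 = 4; σ²_B = ((5−3)/6)² = 0.111
te_C = (1 + 4·6 + 23)/6 = 48/6 = 8; σ²_C = ((23−1)/6)² = 13.444
te_D = (4 + 4·9 + 14)/6 = 54/6 = 9; σ²_D = ((14−4)/6)² = 2.778
te_E = (11 + 4·14 + 17)/6 = 84/6 = 14; σ²_E = ((17−11)/6)² = 1.000
te_F = (4 + 4·9 + 14)/6 = 54/6 = 9; σ²_F = ((14−4)/6)² = 2.778

Forward pass:
ES_A = 0; EF_A = 11
ES_B = 0; EF_B = 4
ES_C = 4; EF_C = 4+8 = 12
ES_D = max(EF_A=11, EF_C=12) = 12; EF_D = 12+9 = 21
ES_E = 4; EF_E = 4+14 = 18
ES_F = max(EF_D=21, EF_E=18) = 21; EF_F = 21+9 = 30
Expected project duration μ = 30 weeks. Critical path: B → C → D → F.

Variance along critical path = 0.111 + 13.444 + 2.778 + 2.778 = 19.111
σ = √19.111 = 4.372 weeks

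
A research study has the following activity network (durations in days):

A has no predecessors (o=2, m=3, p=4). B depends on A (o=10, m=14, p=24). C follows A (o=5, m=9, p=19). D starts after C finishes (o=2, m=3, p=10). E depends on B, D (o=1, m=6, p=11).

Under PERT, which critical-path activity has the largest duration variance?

B

te_A = (2 + 4·3 + 4)/6 = 18/6 = 3; σ²_A = ((4−2)/6)² = 0.111
te_B = (10 + 4·14 + 24)/6 = 90/6 = 15; σ²_B = ((24−10)/6)² = 5.444
te_C = (5 + 4·9 + 19)/6 = 60/6 = 10; σ²_C = ((19−5)/6)² = 5.444
te_D = (2 + 4·3 + 10)/6 = 24/6 = 4; σ²_D = ((10−2)/6)² = 1.778
te_E = (1 + 4·6 + 11)/6 = 36/6 = 6; σ²_E = ((11−1)/6)² = 2.778

Forward pass:
ES_A = 0; EF_A = 3
ES_B = 3; EF_B = 3+15 = 18
ES_C = 3; EF_C = 3+10 = 13
ES_D = 13; EF_D = 13+4 = 17
ES_E = max(EF_B=18, EF_D=17) = 18; EF_E = 18+6 = 24
Expected project duration μ = 24 days. Critical path: A → B → E.

Variances on critical path: σ²_A=0.111, σ²_B=5.444, σ²_E=2.778.
Largest is σ²_B = 5.444.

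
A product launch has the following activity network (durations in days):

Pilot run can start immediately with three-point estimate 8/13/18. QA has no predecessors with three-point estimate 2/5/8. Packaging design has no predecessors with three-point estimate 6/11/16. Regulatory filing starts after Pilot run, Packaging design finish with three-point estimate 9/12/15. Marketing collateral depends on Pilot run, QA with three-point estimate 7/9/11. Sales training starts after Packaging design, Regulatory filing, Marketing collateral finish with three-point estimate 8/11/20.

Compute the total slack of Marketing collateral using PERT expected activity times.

te_Pilot run = (8 + 4·13 + 18)/6 = 78/6 = 13
te_QA = (2 + 4·5 + 8)/6 = 30/6 = 5
te_Packaging design = (6 + 4·11 + 16)/6 = 66/6 = 11
te_Regulatory filing = (9 + 4·12 + 15)/6 = 72/6 = 12
te_Marketing collateral = (7 + 4·9 + 11)/6 = 54/6 = 9
te_Sales training = (8 + 4·11 + 20)/6 = 72/6 = 12

Forward pass:
ES_Pilot run = 0; EF_Pilot run = 13
ES_QA = 0; EF_QA = 5
ES_Packaging design = 0; EF_Packaging design = 11
ES_Regulatory filing = max(EF_Pilot run=13, EF_Packaging design=11) = 13; EF_Regulatory filing = 13+12 = 25
ES_Marketing collateral = max(EF_Pilot run=13, EF_QA=5) = 13; EF_Marketing collateral = 13+9 = 22
ES_Sales training = max(EF_Packaging design=11, EF_Regulatory filing=25, EF_Marketing collateral=22) = 25; EF_Sales training = 25+12 = 37
Expected project duration μ = 37 days. Critical path: Pilot run → Regulatory filing → Sales training.

Backward pass:
LF_Sales training = 37; LS_Sales training = 37−12 = 25
LF_Marketing collateral = LS_Sales training = 25; LS_Marketing collateral = 25−9 = 16
LF_Regulatory filing = LS_Sales training = 25; LS_Regulatory filing = 25−12 = 13
LF_Packaging design = min(LS_Regulatory filing=13, LS_Sales training=25) = 13; LS_Packaging design = 13−11 = 2
LF_QA = LS_Marketing collateral = 16; LS_QA = 16−5 = 11
LF_Pilot run = min(LS_Regulatory filing=13, LS_Marketing collateral=16) = 13; LS_Pilot run = 13−13 = 0
Slack_Marketing collateral = LS_Marketing collateral − ES_Marketing collateral = 16 − 13 = 3

3 days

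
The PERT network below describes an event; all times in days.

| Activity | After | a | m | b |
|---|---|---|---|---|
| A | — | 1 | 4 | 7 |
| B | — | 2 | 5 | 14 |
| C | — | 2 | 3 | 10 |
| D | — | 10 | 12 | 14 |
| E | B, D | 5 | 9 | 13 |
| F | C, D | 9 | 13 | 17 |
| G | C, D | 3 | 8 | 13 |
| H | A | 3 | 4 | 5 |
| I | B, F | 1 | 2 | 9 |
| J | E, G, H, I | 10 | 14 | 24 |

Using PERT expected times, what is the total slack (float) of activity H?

te_A = (1 + 4·4 + 7)/6 = 24/6 = 4
te_B = (2 + 4·5 + 14)/6 = 36/6 = 6
te_C = (2 + 4·3 + 10)/6 = 24/6 = 4
te_D = (10 + 4·12 + 14)/6 = 72/6 = 12
te_E = (5 + 4·9 + 13)/6 = 54/6 = 9
te_F = (9 + 4·13 + 17)/6 = 78/6 = 13
te_G = (3 + 4·8 + 13)/6 = 48/6 = 8
te_H = (3 + 4·4 + 5)/6 = 24/6 = 4
te_I = (1 + 4·2 + 9)/6 = 18/6 = 3
te_J = (10 + 4·14 + 24)/6 = 90/6 = 15

Forward pass:
ES_A = 0; EF_A = 4
ES_B = 0; EF_B = 6
ES_C = 0; EF_C = 4
ES_D = 0; EF_D = 12
ES_E = max(EF_B=6, EF_D=12) = 12; EF_E = 12+9 = 21
ES_F = max(EF_C=4, EF_D=12) = 12; EF_F = 12+13 = 25
ES_G = max(EF_C=4, EF_D=12) = 12; EF_G = 12+8 = 20
ES_H = 4; EF_H = 4+4 = 8
ES_I = max(EF_B=6, EF_F=25) = 25; EF_I = 25+3 = 28
ES_J = max(EF_E=21, EF_G=20, EF_H=8, EF_I=28) = 28; EF_J = 28+15 = 43
Expected project duration μ = 43 days. Critical path: D → F → I → J.

Backward pass:
LF_J = 43; LS_J = 43−15 = 28
LF_I = LS_J = 28; LS_I = 28−3 = 25
LF_H = LS_J = 28; LS_H = 28−4 = 24
LF_G = LS_J = 28; LS_G = 28−8 = 20
LF_F = LS_I = 25; LS_F = 25−13 = 12
LF_E = LS_J = 28; LS_E = 28−9 = 19
LF_D = min(LS_E=19, LS_F=12, LS_G=20) = 12; LS_D = 12−12 = 0
LF_C = min(LS_F=12, LS_G=20) = 12; LS_C = 12−4 = 8
LF_B = min(LS_E=19, LS_I=25) = 19; LS_B = 19−6 = 13
LF_A = LS_H = 24; LS_A = 24−4 = 20
Slack_H = LS_H − ES_H = 24 − 4 = 20

20 days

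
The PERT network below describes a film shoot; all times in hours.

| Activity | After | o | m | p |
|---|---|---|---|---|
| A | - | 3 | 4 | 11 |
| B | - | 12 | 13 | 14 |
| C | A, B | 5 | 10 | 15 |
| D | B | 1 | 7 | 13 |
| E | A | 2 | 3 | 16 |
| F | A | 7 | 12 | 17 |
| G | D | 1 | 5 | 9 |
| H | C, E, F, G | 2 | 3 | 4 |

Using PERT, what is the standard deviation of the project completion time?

te_A = (3 + 4·4 + 11)/6 = 30/6 = 5; σ²_A = ((11−3)/6)² = 1.778
te_B = (12 + 4·13 + 14)/6 = 78/6 = 13; σ²_B = ((14−12)/6)² = 0.111
te_C = (5 + 4·10 + 15)/6 = 60/6 = 10; σ²_C = ((15−5)/6)² = 2.778
te_D = (1 + 4·7 + 13)/6 = 42/6 = 7; σ²_D = ((13−1)/6)² = 4.000
te_E = (2 + 4·3 + 16)/6 = 30/6 = 5; σ²_E = ((16−2)/6)² = 5.444
te_F = (7 + 4·12 + 17)/6 = 72/6 = 12; σ²_F = ((17−7)/6)² = 2.778
te_G = (1 + 4·5 + 9)/6 = 30/6 = 5; σ²_G = ((9−1)/6)² = 1.778
te_H = (2 + 4·3 + 4)/6 = 18/6 = 3; σ²_H = ((4−2)/6)² = 0.111

Forward pass:
ES_A = 0; EF_A = 5
ES_B = 0; EF_B = 13
ES_C = max(EF_A=5, EF_B=13) = 13; EF_C = 13+10 = 23
ES_D = 13; EF_D = 13+7 = 20
ES_E = 5; EF_E = 5+5 = 10
ES_F = 5; EF_F = 5+12 = 17
ES_G = 20; EF_G = 20+5 = 25
ES_H = max(EF_C=23, EF_E=10, EF_F=17, EF_G=25) = 25; EF_H = 25+3 = 28
Expected project duration μ = 28 hours. Critical path: B → D → G → H.

Variance along critical path = 0.111 + 4.000 + 1.778 + 0.111 = 6.000
σ = √6.000 = 2.449 hours

2.45 hours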